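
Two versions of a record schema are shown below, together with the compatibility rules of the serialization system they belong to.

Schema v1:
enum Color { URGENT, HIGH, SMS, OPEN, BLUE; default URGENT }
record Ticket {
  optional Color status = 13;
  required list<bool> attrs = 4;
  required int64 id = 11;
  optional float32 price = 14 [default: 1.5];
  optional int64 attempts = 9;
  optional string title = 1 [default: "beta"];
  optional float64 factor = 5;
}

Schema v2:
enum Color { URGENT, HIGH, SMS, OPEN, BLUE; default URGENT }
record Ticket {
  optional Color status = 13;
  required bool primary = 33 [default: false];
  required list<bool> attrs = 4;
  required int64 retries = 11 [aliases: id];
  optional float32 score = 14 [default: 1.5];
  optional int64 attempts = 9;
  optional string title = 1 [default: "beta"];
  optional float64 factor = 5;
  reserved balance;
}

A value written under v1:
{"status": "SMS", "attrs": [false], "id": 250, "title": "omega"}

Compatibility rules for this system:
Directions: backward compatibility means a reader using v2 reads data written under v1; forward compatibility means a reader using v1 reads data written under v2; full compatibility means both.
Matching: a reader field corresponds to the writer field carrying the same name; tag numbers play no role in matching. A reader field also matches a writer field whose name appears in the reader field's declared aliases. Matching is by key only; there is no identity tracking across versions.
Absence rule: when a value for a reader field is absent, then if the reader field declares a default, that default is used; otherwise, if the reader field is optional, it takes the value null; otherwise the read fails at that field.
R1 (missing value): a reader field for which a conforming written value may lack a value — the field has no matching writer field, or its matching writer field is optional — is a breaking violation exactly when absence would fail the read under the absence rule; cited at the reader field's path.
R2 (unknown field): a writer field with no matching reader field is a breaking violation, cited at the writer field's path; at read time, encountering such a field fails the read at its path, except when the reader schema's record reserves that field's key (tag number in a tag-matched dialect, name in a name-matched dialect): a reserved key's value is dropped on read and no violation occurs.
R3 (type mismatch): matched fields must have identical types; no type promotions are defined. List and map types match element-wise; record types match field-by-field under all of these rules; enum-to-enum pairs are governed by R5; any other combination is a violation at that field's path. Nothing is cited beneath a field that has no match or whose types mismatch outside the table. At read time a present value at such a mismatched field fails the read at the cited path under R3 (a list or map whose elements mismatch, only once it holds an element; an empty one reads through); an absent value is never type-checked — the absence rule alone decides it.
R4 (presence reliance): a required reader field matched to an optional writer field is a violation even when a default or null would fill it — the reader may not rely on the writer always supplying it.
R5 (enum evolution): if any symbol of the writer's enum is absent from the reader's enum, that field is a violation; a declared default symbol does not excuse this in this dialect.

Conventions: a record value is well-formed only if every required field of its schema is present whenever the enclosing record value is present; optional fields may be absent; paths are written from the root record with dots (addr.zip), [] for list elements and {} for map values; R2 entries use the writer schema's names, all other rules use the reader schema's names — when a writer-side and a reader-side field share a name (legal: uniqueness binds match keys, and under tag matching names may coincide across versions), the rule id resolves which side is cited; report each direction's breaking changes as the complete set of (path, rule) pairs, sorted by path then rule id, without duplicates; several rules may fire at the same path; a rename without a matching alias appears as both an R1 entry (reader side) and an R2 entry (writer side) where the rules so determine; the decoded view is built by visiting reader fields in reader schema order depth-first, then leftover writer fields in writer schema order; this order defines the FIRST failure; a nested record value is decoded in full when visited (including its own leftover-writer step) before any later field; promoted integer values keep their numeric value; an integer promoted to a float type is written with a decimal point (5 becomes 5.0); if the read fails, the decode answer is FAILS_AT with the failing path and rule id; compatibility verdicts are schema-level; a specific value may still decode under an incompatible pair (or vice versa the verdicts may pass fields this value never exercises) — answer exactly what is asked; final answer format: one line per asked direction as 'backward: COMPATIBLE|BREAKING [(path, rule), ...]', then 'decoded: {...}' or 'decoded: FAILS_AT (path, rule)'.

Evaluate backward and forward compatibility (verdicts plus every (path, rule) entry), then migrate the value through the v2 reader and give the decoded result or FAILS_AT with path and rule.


arrows below run writer -> reader for Ticket
backward analysis of Ticket with v2 as reader and v1 as writer:
  Color -> Color, writer optional: status aligns to status
  no writer field matches reader primary
  list<bool> -> list<bool>, writer required: attrs aligns to attrs
  int64 -> int64, writer required: retries aligns to id
  no writer field matches reader score
  int64 -> int64, writer optional: attempts aligns to attempts
  string -> string, writer optional: title aligns to title
  float64 -> float64, writer optional: factor aligns to factor
  leftover writer field: price
  rule R2 violated at price
  => 1 violation(s): backward is BREAKING for Ticket
forward analysis of Ticket with v1 as reader and v2 as writer:
  Color -> Color, writer optional: status aligns to status
  list<bool> -> list<bool>, writer required: attrs aligns to attrs
  no writer field matches reader id
  no writer field matches reader price
  int64 -> int64, writer optional: attempts aligns to attempts
  string -> string, writer optional: title aligns to title
  float64 -> float64, writer optional: factor aligns to factor
  leftover writer field: primary
  leftover writer field: retries
  leftover writer field: score
  rule R1 violated at id
  rule R2 violated at primary
  rule R2 violated at retries
  rule R2 violated at score
  => 4 violation(s): forward is BREAKING for Ticket
migrating the Ticket value to v2:
  status := "SMS"
  primary := false (no value, default fills)
  attrs := [false]
  retries := 250 (from writer id)
  score := 1.5 (no value, default fills)
  attempts := null (not supplied -> null)
  title := "omega"
  factor := null (not supplied -> null)
  => decoded: {"status": "SMS", "primary": false, "attrs": [false], "retries": 250, "score": 1.5, "attempts": null, "title": "omega", "factor": null}

backward: BREAKING [(price, R2)]; forward: BREAKING [(id, R1), (primary, R2), (retries, R2), (score, R2)]; decoded: {"status": "SMS", "primary": false, "attrs": [false], "retries": 250, "score": 1.5, "attempts": null, "title": "omega", "factor": null}


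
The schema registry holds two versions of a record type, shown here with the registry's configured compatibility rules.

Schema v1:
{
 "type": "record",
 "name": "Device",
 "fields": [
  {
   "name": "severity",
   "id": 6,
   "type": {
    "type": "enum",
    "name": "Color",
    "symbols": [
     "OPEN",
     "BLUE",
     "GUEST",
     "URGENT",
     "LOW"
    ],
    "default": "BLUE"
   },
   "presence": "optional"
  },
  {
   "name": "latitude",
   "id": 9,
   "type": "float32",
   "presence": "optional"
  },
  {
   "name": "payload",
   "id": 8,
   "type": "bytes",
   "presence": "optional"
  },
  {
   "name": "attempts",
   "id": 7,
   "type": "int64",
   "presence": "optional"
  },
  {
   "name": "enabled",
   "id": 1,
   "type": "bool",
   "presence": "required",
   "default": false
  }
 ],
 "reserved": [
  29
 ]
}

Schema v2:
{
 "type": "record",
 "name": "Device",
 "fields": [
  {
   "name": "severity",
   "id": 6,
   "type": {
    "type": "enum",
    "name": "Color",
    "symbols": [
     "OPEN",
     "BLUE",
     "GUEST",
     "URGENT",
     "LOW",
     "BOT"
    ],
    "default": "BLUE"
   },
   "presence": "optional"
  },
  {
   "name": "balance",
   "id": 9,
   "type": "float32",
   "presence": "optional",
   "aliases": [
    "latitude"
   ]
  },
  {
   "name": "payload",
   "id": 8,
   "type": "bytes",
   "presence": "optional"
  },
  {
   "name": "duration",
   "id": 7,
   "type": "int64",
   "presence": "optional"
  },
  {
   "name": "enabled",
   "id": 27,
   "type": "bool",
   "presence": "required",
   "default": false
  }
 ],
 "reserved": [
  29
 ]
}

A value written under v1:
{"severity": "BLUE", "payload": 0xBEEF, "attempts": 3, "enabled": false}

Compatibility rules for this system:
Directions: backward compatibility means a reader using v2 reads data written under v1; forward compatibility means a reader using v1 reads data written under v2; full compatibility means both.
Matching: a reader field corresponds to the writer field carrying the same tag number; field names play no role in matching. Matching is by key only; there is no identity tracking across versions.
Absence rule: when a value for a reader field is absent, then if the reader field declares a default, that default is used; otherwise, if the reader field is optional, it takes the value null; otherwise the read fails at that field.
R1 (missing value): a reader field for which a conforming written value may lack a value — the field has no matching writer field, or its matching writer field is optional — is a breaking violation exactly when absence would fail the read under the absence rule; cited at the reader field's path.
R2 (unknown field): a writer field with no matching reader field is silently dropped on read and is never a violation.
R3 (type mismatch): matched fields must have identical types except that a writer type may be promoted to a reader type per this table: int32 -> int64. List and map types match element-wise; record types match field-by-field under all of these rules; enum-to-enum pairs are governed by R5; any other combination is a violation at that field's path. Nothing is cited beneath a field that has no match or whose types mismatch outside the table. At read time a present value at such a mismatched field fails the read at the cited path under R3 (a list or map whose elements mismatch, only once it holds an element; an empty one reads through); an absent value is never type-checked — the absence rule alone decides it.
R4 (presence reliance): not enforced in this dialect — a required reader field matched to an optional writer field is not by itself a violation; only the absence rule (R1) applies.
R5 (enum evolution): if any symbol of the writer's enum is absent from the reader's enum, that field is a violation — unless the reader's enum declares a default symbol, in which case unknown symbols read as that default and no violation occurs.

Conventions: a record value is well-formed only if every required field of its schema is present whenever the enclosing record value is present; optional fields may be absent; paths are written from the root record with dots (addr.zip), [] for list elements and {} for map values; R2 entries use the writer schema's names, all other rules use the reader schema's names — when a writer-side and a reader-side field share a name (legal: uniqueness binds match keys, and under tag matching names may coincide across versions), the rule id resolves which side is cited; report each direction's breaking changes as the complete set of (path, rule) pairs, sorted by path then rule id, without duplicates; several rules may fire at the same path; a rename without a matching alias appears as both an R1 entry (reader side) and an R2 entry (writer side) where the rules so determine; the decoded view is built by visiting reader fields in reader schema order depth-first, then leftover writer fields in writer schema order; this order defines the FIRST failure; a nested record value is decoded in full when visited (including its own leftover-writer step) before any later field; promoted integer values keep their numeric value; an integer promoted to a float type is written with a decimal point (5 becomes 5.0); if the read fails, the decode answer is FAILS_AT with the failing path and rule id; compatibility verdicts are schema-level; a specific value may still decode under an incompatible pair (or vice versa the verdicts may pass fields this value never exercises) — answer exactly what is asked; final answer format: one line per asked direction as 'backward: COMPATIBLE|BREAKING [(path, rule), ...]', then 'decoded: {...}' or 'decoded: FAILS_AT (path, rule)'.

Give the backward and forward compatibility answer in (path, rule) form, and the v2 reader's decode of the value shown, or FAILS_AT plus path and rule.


backward: COMPATIBLE []; forward: COMPATIBLE []; decoded: {"severity": "BLUE", "balance": null, "payload": 0xBEEF, "duration": 3, "enabled": false}

arrows below run writer -> reader for Device
backward analysis of Device with v2 as reader and v1 as writer:
  writer optional, Color -> Color: reader severity maps from writer severity
  writer optional, float32 -> float32: reader balance maps from writer latitude
  writer optional, bytes -> bytes: reader payload maps from writer payload
  writer optional, int64 -> int64: reader duration maps from writer attempts
  enabled: no writer-side match
  leftover writer field: enabled
  => backward verdict for Device: COMPATIBLE, no violations
forward analysis of Device with v1 as reader and v2 as writer:
  writer optional, Color -> Color: reader severity maps from writer severity
  writer optional, float32 -> float32: reader latitude maps from writer balance
  writer optional, bytes -> bytes: reader payload maps from writer payload
  writer optional, int64 -> int64: reader attempts maps from writer duration
  enabled: no writer-side match
  leftover writer field: enabled
  => forward verdict for Device: COMPATIBLE, no violations
decoding the Device value with the v2 reader:
  severity := "BLUE"
  balance := null (not supplied -> null)
  payload := 0xBEEF
  duration := 3 (from writer attempts)
  enabled := false (no value, default fills)
  writer enabled: unmatched, discarded
  => decoded: {"severity": "BLUE", "balance": null, "payload": 0xBEEF, "duration": 3, "enabled": false}


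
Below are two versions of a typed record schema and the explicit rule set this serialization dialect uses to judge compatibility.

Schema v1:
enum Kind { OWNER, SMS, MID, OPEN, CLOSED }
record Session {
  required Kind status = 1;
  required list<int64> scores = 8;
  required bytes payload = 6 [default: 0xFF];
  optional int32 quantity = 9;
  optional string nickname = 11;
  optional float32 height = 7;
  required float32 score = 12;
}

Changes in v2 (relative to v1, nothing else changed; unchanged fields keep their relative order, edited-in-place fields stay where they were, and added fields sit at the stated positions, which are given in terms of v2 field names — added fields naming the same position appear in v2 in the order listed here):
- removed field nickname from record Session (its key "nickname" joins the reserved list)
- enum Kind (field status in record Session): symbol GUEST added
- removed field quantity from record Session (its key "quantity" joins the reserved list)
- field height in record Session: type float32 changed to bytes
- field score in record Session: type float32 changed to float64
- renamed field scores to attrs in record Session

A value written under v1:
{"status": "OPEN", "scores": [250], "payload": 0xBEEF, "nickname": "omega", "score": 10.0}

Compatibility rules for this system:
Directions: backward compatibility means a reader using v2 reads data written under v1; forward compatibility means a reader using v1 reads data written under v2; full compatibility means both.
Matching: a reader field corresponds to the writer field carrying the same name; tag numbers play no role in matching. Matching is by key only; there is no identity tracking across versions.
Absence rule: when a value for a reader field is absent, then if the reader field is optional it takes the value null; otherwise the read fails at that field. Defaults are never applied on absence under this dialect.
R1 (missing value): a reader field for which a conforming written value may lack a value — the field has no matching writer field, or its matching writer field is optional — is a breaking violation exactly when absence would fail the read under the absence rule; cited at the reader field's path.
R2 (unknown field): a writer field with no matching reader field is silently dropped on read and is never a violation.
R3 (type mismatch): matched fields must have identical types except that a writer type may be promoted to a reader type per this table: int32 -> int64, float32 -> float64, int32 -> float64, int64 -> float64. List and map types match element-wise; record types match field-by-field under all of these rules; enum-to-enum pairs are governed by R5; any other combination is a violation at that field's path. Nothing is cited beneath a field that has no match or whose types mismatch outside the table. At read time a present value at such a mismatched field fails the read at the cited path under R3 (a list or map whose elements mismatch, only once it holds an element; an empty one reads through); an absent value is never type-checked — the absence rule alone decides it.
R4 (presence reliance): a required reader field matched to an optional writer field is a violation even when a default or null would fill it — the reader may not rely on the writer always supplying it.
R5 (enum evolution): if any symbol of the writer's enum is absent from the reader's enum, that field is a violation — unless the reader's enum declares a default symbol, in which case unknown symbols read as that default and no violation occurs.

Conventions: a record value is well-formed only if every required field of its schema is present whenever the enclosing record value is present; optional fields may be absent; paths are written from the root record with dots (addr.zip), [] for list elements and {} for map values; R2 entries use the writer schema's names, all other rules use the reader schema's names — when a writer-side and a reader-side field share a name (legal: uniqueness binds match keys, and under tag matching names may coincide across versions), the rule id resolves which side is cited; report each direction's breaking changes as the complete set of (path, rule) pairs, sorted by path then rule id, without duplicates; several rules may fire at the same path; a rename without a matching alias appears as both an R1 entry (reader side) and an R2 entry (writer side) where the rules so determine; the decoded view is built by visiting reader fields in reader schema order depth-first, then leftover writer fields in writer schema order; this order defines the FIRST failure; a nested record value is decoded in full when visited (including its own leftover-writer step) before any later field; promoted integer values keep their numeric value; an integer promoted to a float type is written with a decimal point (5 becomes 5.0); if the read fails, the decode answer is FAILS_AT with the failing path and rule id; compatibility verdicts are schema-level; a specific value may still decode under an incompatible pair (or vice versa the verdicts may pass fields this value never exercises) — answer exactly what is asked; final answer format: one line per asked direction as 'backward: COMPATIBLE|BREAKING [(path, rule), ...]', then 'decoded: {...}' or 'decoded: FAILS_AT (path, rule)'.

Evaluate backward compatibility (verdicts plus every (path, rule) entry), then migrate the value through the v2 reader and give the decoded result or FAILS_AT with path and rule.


each type pair in Session: writer, then reader
checking backward for Session: reader v2 against writer v1:
  status: Kind -> Kind, writer required; from status
  attrs: no writer-side match
  payload: bytes -> bytes, writer required; from payload
  height: float32 -> bytes, writer optional; from height
  score: float32 -> float64, writer required; from score
  writer field scores has no reader counterpart
  writer field quantity has no reader counterpart
  writer field nickname has no reader counterpart
  R1 fires at attrs
  R3 fires at height
  => 2 violation(s): backward is BREAKING for Session
migrating the Session value to v2:
  status := "OPEN"
  read fails at attrs under R1 (no fill)
  => FAILS_AT (attrs, R1)
remaining Session differences; none change what is asked:
  removed field nickname from record Session (its key "nickname" joins the reserved list) -> no rule fires on it in Session's dialect; the asked verdict holds
  enum Kind (field status in record Session): symbol GUEST added -> fires only in the forward direction of Session, which is not asked here
  removed field quantity from record Session (its key "quantity" joins the reserved list) -> no rule fires on it in Session's dialect; the asked verdict holds
  field score in record Session: type float32 changed to float64 -> fires only in the forward direction of Session, which is not asked here

backward: BREAKING [(attrs, R1), (height, R3)]; decoded: FAILS_AT (attrs, R1)


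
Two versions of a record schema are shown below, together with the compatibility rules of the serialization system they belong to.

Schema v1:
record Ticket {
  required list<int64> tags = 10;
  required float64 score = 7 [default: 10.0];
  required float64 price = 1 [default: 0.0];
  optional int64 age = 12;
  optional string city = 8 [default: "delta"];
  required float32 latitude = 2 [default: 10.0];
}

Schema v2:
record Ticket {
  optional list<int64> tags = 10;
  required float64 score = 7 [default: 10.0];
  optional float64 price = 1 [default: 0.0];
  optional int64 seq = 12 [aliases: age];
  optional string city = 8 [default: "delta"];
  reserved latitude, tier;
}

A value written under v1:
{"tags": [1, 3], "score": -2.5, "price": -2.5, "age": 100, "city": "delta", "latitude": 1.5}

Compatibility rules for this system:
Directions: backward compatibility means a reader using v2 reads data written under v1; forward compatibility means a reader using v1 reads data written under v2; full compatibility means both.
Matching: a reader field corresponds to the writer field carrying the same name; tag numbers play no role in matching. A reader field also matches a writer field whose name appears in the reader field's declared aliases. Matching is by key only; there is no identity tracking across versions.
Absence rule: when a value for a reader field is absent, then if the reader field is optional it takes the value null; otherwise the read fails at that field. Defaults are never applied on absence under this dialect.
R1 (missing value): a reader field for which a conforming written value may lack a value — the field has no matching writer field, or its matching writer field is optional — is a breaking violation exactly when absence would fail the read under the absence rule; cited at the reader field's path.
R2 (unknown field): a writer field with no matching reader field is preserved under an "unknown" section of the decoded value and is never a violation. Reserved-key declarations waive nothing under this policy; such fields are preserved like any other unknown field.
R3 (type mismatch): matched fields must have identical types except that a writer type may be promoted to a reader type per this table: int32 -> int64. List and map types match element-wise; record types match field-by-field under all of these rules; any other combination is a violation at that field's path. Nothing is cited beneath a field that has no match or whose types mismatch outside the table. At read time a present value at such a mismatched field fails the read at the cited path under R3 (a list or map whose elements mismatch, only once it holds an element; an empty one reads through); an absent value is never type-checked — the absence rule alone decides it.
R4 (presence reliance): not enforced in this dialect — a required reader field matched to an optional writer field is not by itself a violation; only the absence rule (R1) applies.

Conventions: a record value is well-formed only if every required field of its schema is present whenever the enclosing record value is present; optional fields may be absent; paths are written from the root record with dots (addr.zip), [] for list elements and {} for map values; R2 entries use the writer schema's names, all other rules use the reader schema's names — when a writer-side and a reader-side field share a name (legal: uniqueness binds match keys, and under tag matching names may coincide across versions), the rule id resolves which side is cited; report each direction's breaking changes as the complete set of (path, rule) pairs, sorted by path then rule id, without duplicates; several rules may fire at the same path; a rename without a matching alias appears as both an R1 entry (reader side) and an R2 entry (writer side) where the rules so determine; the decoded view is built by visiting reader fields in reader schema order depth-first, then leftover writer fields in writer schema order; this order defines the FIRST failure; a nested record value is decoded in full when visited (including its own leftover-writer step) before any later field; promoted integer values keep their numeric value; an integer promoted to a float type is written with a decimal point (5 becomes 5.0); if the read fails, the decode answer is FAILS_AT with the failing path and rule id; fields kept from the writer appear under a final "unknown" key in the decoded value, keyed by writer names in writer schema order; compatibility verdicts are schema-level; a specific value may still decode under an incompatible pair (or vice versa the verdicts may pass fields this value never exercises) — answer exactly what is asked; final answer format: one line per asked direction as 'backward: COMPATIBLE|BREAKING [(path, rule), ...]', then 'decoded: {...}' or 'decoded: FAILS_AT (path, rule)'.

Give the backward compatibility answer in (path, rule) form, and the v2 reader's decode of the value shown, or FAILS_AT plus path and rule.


backward: COMPATIBLE []; decoded: {"tags": [1, 3], "score": -2.5, "price": -2.5, "seq": 100, "city": "delta", "unknown": {"latitude": 1.5}}

each type pair in Ticket: writer, then reader
backward for Ticket (reader v2, writer v1):
  list<int64> -> list<int64>, writer required: tags aligns to tags
  float64 -> float64, writer required: score aligns to score
  float64 -> float64, writer required: price aligns to price
  int64 -> int64, writer optional: seq aligns to age
  string -> string, writer optional: city aligns to city
  writer latitude: unknown to reader
  => backward verdict for Ticket: COMPATIBLE, no violations
decode walk for Ticket under reader schema v2:
  tags := [1, 3]
  score := -2.5
  price := -2.5
  seq := 100 (from writer age)
  city := "delta"
  writer latitude: kept under "unknown"
  => decoded: {"tags": [1, 3], "score": -2.5, "price": -2.5, "seq": 100, "city": "delta", "unknown": {"latitude": 1.5}}
the other Ticket changes do not affect what is asked:
  field price in record Ticket: required changed to optional -> affects forward compatibility only, which is not asked
  field tags in record Ticket: required changed to optional -> affects forward compatibility only, which is not asked


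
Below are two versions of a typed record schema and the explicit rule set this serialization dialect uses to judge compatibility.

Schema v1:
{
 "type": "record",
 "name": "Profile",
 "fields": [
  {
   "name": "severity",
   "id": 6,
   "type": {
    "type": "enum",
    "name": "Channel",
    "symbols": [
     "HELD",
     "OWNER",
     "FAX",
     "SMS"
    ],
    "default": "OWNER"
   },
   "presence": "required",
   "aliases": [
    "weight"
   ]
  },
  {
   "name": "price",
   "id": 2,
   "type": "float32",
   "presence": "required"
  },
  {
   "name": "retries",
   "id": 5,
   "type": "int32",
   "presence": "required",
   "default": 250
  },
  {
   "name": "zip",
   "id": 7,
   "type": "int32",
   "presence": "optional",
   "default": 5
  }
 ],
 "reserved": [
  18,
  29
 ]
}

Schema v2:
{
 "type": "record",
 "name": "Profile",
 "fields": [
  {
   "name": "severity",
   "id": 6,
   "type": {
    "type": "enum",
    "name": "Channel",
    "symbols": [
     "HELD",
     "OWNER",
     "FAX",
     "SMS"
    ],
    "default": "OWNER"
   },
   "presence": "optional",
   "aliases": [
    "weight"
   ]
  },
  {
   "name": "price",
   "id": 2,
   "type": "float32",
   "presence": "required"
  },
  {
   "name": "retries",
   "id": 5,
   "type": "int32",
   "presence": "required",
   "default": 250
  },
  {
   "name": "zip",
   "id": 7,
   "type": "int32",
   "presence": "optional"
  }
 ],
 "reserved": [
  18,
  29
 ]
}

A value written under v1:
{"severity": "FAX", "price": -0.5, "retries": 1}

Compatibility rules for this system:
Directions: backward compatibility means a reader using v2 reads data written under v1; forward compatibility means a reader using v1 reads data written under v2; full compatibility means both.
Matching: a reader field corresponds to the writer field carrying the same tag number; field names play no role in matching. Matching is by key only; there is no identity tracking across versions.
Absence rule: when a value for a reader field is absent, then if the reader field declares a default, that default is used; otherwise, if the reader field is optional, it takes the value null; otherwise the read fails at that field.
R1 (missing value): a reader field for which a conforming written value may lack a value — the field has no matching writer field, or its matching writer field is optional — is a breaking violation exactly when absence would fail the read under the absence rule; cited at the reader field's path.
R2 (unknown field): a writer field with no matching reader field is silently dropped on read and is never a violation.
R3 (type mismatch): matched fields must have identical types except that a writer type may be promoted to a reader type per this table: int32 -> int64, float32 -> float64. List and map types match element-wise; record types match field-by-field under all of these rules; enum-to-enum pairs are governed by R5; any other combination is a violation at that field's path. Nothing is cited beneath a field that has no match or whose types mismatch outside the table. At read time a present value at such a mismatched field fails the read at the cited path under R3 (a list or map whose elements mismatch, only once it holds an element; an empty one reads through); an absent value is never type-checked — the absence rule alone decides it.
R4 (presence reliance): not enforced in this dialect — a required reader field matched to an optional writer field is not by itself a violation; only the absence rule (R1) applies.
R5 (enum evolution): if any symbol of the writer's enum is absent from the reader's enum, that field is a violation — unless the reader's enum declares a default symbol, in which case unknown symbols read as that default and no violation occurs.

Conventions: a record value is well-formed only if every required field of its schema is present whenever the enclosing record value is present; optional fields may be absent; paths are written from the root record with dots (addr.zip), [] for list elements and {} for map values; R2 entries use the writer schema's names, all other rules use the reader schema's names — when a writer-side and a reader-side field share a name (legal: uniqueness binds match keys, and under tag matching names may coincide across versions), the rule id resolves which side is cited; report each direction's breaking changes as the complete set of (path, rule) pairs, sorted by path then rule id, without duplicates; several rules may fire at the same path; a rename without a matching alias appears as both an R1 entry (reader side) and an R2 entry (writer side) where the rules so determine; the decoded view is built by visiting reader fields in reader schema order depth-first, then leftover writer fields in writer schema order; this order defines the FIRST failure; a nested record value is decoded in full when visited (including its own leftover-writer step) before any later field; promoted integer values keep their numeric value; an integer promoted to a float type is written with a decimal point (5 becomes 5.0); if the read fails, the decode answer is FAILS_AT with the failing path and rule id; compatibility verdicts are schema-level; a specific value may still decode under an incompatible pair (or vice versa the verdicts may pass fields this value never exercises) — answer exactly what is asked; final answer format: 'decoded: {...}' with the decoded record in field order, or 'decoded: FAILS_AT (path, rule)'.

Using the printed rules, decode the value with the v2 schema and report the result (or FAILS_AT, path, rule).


each type pair in Profile: writer, then reader
decoding the Profile value with the v2 reader:
  severity := "FAX"
  price := -0.5
  retries := 1
  zip := null (absent, optional -> null)
  => decoded: {"severity": "FAX", "price": -0.5, "retries": 1, "zip": null}
remaining Profile differences; none change what is asked:
  field severity in record Profile: required changed to optional -> shifts the Profile verdicts, not this decode

decoded: {"severity": "FAX", "price": -0.5, "retries": 1, "zip": null}


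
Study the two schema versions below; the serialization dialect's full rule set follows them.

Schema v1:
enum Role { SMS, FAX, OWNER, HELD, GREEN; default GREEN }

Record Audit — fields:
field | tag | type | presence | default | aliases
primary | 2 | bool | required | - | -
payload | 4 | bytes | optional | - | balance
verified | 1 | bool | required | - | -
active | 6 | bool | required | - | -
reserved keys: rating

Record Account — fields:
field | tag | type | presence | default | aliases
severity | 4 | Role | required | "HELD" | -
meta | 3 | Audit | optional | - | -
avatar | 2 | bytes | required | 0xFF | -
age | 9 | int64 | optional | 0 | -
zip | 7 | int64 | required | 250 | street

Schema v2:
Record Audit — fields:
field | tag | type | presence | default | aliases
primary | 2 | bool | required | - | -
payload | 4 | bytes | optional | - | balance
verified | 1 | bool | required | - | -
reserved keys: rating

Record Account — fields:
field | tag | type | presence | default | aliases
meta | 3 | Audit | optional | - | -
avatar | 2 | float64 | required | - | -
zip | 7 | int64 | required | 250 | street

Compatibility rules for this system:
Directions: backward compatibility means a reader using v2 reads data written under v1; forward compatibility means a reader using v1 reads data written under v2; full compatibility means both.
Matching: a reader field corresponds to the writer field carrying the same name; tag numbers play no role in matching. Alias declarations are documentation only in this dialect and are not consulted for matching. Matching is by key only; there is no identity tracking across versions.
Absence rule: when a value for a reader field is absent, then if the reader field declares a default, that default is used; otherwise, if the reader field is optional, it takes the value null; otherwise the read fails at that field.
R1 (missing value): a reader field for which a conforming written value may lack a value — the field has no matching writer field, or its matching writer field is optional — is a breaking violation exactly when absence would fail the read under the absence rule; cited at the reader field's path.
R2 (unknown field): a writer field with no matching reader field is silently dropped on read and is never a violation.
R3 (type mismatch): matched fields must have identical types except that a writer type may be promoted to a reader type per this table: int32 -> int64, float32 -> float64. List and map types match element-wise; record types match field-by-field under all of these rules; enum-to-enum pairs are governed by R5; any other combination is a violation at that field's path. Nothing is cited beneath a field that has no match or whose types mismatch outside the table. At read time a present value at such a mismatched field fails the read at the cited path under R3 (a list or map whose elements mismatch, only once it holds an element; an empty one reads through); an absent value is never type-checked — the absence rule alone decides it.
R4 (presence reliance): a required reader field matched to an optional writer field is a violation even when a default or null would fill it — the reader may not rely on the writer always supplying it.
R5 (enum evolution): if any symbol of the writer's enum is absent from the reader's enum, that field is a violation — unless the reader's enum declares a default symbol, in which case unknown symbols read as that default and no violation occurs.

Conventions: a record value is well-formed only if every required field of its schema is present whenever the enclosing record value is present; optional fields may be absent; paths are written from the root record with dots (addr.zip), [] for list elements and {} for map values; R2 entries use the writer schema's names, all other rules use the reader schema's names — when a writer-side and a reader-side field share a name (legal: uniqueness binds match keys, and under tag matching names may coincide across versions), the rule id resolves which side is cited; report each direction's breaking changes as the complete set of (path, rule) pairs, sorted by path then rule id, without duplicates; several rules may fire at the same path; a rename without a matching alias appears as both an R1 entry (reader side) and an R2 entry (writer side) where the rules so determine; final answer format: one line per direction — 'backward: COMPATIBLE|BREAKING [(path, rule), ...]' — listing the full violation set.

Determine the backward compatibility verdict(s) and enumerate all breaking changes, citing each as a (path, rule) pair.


backward: BREAKING [(avatar, R3)]

the writer's type comes first in each Account pair
backward pass over Account, reader schema v2, writer schema v1:
  meta <- meta (Audit -> Audit, writer optional)
  avatar <- avatar (bytes -> float64, writer required)
  zip <- zip (int64 -> int64, writer required)
  severity (writer side), unknown to reader
  age (writer side), unknown to reader
  meta.primary <- meta.primary (bool -> bool, writer required)
  meta.payload <- meta.payload (bytes -> bytes, writer optional)
  meta.verified <- meta.verified (bool -> bool, writer required)
  meta.active (writer side), unknown to reader
  R3 fires at avatar
  => 1 violation(s): backward is BREAKING for Account
checking off the Account differences that do not matter here:
  removed field active from record Audit -> affects forward compatibility only, which is not asked
  removed field age from record Account -> inert for the asked Account verdict: nothing fires
  removed field severity from record Account -> inert for the asked Account verdict: nothing fires


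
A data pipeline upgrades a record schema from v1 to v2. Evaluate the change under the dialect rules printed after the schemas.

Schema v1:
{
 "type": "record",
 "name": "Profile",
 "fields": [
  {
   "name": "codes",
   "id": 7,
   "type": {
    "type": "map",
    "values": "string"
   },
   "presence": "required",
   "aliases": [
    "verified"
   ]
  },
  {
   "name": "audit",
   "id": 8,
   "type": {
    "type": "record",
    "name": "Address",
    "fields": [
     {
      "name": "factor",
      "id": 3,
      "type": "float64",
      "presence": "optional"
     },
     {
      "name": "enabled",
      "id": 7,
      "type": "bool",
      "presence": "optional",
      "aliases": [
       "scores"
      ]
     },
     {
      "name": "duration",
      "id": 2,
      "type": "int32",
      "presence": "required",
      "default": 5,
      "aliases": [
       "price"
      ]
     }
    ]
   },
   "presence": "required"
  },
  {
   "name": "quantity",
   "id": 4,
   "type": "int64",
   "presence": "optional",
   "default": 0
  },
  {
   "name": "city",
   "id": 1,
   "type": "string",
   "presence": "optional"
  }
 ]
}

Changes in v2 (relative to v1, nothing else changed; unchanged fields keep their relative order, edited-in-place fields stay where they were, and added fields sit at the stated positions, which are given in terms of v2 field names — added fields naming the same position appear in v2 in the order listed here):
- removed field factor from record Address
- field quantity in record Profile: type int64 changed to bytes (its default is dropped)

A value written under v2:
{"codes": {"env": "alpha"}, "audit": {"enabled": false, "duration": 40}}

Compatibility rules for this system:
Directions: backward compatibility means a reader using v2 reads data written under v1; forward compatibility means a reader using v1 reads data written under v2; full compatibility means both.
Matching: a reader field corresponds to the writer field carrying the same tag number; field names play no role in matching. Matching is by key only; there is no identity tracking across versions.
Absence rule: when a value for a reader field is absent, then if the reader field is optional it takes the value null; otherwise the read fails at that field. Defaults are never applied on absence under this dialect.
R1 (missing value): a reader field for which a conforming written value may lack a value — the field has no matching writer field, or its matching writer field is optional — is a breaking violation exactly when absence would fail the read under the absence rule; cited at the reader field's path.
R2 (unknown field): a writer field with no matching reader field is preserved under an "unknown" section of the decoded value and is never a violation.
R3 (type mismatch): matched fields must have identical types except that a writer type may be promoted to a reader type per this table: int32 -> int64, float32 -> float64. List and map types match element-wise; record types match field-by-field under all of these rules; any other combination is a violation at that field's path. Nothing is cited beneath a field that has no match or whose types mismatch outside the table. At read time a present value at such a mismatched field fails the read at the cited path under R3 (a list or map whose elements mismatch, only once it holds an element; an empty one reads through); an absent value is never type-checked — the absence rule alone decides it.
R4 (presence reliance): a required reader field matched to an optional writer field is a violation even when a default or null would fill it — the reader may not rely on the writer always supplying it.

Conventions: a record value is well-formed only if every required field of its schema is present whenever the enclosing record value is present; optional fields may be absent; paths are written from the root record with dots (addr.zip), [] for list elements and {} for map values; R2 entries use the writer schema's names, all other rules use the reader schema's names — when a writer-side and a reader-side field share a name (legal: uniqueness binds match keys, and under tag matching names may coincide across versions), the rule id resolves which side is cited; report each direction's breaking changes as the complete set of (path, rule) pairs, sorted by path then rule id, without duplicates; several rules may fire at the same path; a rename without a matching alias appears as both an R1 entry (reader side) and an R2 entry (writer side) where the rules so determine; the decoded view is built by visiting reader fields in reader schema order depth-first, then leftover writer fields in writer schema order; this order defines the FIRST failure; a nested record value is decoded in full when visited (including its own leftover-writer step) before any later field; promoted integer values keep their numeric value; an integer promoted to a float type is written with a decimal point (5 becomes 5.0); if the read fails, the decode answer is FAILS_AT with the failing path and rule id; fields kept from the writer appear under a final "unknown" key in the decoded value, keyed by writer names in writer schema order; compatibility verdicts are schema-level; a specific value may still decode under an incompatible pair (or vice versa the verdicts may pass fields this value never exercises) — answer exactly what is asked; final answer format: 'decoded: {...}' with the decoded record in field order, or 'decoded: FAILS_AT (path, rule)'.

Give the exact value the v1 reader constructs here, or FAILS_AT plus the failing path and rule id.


decoded: {"codes": {"env": "alpha"}, "audit": {"factor": null, "enabled": false, "duration": 40}, "quantity": null, "city": null}

in Profile below, arrows point writer -> reader
decode walk for Profile under reader schema v1:
  codes := {"env": "alpha"}
  audit.factor := null (absent, optional -> null)
  audit.enabled := false
  audit.duration := 40
  quantity := null (absent, optional -> null)
  city := null (absent, optional -> null)
  => decoded: {"codes": {"env": "alpha"}, "audit": {"factor": null, "enabled": false, "duration": 40}, "quantity": null, "city": null}
checking off the Profile differences that do not matter here:
  removed field factor from record Address -> no rule fires on it and the decoded Profile view is identical with or without it
  field quantity in record Profile: type int64 changed to bytes (its default is dropped) -> matters for Profile compatibility verdicts, not for this value's decode
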